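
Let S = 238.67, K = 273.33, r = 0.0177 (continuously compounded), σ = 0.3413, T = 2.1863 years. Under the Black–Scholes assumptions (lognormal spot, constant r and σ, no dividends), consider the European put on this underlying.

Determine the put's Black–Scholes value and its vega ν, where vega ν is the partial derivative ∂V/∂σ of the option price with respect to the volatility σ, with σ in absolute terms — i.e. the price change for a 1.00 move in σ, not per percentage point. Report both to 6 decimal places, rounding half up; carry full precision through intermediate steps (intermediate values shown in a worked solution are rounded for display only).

σ√T = 0.3413·√2.1863 = 0.504651
d₁ = (ln(S/K) + (r+σ²/2)T) / (σ√T) = (ln(238.67/273.33) + (0.0177+0.3413²/2)·2.1863) / 0.504651 = (-0.135598 + 0.166034) / 0.504651 = 0.060311
d₂ = d₁ − σ√T = 0.060311 − 0.504651 = -0.444340
e^{−rT} = e^{−0.0177·2.1863} = 0.962042
N(−d₁) = 0.475954,  N(−d₂) = 0.671602
Put price V = K·e^{−rT}·N(−d₂) − S·N(−d₁) = 176.600937 − 113.595968 = 63.004969
φ(d₁) = (1/√(2π))·e^{−d₁²/2} = 0.398217
ν = S·φ(d₁)·√T = 140.531257

price = 63.004969
ν = 140.531257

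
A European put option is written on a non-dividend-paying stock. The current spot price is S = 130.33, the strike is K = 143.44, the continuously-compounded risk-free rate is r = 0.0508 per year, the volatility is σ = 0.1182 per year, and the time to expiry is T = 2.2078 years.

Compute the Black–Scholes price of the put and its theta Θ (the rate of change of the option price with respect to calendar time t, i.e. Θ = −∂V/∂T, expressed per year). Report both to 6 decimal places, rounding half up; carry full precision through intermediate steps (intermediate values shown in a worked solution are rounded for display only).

σ√T = 0.1182·√2.2078 = 0.175629
d₁ = (ln(S/K) + (r+σ²/2)T) / (σ√T) = (ln(130.33/143.44) + (0.0508+0.1182²/2)·2.2078) / 0.175629 = (-0.095847 + 0.127579) / 0.175629 = 0.180676
d₂ = d₁ − σ√T = 0.180676 − 0.175629 = 0.005046
e^{−rT} = e^{−0.0508·2.2078} = 0.893905
N(−d₁) = 0.428311,  N(−d₂) = 0.497987
Put price V = K·e^{−rT}·N(−d₂) − S·N(−d₁) = 63.852711 − 55.821786 = 8.030925
φ(d₁) = (1/√(2π))·e^{−d₁²/2} = 0.392484
Θ = −S·φ(d₁)·σ/(2√T) + r·K·e^{−rT}·N(−d₂) = −2.034574 + 3.243718 = 1.209143

price = 8.030925
Θ = 1.209143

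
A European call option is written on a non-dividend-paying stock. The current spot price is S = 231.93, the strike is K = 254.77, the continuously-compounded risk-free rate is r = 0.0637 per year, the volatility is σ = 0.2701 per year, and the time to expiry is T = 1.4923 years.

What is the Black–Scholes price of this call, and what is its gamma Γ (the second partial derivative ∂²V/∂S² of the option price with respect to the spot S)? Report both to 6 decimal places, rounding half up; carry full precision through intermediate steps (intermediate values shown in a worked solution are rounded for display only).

price = 30.505951
Γ = 0.005140

σ√T = 0.2701·√1.4923 = 0.329953
d₁ = (ln(S/K) + (r+σ²/2)T) / (σ√T) = (ln(231.93/254.77) + (0.0637+0.2701²/2)·1.4923) / 0.329953 = (-0.093926 + 0.149494) / 0.329953 = 0.168413
d₂ = d₁ − σ√T = 0.168413 − 0.329953 = -0.161540
e^{−rT} = e^{−0.0637·1.4923} = 0.909319
N(d₁) = 0.566871,  N(d₂) = 0.435834
Call price V = S·N(d₁) − K·e^{−rT}·N(d₂) = 131.474380 − 100.968430 = 30.505951
φ(d₁) = (1/√(2π))·e^{−d₁²/2} = 0.393325
Γ = φ(d₁) / (S·σ·√T) = 0.005140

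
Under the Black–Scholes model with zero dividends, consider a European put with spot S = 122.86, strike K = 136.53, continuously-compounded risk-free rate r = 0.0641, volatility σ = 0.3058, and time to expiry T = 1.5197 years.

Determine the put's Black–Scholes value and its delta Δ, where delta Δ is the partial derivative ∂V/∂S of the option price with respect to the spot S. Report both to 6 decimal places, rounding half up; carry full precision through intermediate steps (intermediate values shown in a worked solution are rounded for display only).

σ√T = 0.3058·√1.5197 = 0.376978
d₁ = (ln(S/K) + (r+σ²/2)T) / (σ√T) = (ln(122.86/136.53) + (0.0641+0.3058²/2)·1.5197) / 0.376978 = (-0.105499 + 0.168469) / 0.376978 = 0.167039
d₂ = d₁ − σ√T = 0.167039 − 0.376978 = -0.209939
e^{−rT} = e^{−0.0641·1.5197} = 0.907181
N(−d₁) = 0.433670,  N(−d₂) = 0.583142
Put price V = K·e^{−rT}·N(−d₂) − S·N(−d₁) = 72.226545 − 53.280638 = 18.945907
Δ = −N(−d₁) = -0.433670

price = 18.945907
Δ = -0.433670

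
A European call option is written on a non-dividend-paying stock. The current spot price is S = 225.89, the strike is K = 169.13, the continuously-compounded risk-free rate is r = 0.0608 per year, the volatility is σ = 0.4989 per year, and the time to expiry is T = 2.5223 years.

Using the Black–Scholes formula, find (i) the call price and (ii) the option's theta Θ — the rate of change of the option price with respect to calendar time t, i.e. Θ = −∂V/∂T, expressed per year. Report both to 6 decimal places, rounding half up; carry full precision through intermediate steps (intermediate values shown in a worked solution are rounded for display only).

σ√T = 0.4989·√2.5223 = 0.792341
d₁ = (ln(S/K) + (r+σ²/2)T) / (σ√T) = (ln(225.89/169.13) + (0.0608+0.4989²/2)·2.5223) / 0.792341 = (0.289381 + 0.467258) / 0.792341 = 0.954941
d₂ = d₁ − σ√T = 0.954941 − 0.792341 = 0.162600
e^{−rT} = e^{−0.0608·2.5223} = 0.857824
N(d₁) = 0.830196,  N(d₂) = 0.564583
Call price V = S·N(d₁) − K·e^{−rT}·N(d₂) = 187.533001 − 81.911917 = 105.621084
φ(d₁) = (1/√(2π))·e^{−d₁²/2} = 0.252866
Θ = −S·φ(d₁)·σ/(2√T) − r·K·e^{−rT}·N(d₂) = −8.971667 − 4.980245 = -13.951912

price = 105.621084
Θ = -13.951912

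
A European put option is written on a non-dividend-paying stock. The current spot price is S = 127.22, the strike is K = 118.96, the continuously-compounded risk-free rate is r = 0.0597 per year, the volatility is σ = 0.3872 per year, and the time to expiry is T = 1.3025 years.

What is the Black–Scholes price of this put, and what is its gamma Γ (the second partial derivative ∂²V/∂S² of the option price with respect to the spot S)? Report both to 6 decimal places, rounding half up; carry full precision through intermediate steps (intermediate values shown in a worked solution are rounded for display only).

σ√T = 0.3872·√1.3025 = 0.441900
d₁ = (ln(S/K) + (r+σ²/2)T) / (σ√T) = (ln(127.22/118.96) + (0.0597+0.3872²/2)·1.3025) / 0.441900 = (0.067131 + 0.175397) / 0.441900 = 0.548829
d₂ = d₁ − σ√T = 0.548829 − 0.441900 = 0.106929
e^{−rT} = e^{−0.0597·1.3025} = 0.925187
N(−d₁) = 0.291561,  N(−d₂) = 0.457423
Put price V = K·e^{−rT}·N(−d₂) − S·N(−d₁) = 50.344060 − 37.092435 = 13.251625
φ(d₁) = (1/√(2π))·e^{−d₁²/2} = 0.343165
Γ = φ(d₁) / (S·σ·√T) = 0.006104

price = 13.251625
Γ = 0.006104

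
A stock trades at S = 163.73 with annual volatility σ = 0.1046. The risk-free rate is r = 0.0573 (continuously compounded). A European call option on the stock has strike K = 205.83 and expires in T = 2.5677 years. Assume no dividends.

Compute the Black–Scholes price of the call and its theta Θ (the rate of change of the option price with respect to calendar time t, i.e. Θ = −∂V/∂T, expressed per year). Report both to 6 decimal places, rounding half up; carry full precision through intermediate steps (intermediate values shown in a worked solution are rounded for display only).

σ√T = 0.1046·√2.5677 = 0.167612
d₁ = (ln(S/K) + (r+σ²/2)T) / (σ√T) = (ln(163.73/205.83) + (0.0573+0.1046²/2)·2.5677) / 0.167612 = (-0.228832 + 0.161176) / 0.167612 = -0.403647
d₂ = d₁ − σ√T = -0.403647 − 0.167612 = -0.571258
e^{−rT} = e^{−0.0573·2.5677} = 0.863182
N(d₁) = 0.343236,  N(d₂) = 0.283912
Call price V = S·N(d₁) − K·e^{−rT}·N(d₂) = 56.198072 − 50.442370 = 5.755703
φ(d₁) = (1/√(2π))·e^{−d₁²/2} = 0.367731
Θ = −S·φ(d₁)·σ/(2√T) − r·K·e^{−rT}·N(d₂) = −1.965115 − 2.890348 = -4.855463

price = 5.755703
Θ = -4.855463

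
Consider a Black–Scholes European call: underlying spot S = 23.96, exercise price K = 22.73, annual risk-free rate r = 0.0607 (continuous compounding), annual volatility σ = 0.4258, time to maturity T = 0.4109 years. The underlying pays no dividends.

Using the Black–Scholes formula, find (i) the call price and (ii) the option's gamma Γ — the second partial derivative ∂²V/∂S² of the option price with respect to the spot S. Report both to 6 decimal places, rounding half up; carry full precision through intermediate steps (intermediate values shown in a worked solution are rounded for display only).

σ√T = 0.4258·√0.4109 = 0.272944
d₁ = (ln(S/K) + (r+σ²/2)T) / (σ√T) = (ln(23.96/22.73) + (0.0607+0.4258²/2)·0.4109) / 0.272944 = (0.052700 + 0.062191) / 0.272944 = 0.420932
d₂ = d₁ − σ√T = 0.420932 − 0.272944 = 0.147988
e^{−rT} = e^{−0.0607·0.4109} = 0.975367
N(d₁) = 0.663098,  N(d₂) = 0.558824
Call price V = S·N(d₁) − K·e^{−rT}·N(d₂) = 15.887822 − 12.389177 = 3.498645
φ(d₁) = (1/√(2π))·e^{−d₁²/2} = 0.365120
Γ = φ(d₁) / (S·σ·√T) = 0.055831

price = 3.498645
Γ = 0.055831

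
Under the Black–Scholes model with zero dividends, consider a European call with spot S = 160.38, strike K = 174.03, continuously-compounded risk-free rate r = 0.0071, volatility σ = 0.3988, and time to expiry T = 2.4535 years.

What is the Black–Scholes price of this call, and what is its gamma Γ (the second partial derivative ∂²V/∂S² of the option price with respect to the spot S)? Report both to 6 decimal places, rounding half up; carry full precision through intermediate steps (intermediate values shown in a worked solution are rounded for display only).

σ√T = 0.3988·√2.4535 = 0.624666
d₁ = (ln(S/K) + (r+σ²/2)T) / (σ√T) = (ln(160.38/174.03) + (0.0071+0.3988²/2)·2.4535) / 0.624666 = (-0.081682 + 0.212524) / 0.624666 = 0.209459
d₂ = d₁ − σ√T = 0.209459 − 0.624666 = -0.415207
e^{−rT} = e^{−0.0071·2.4535} = 0.982731
N(d₁) = 0.582955,  N(d₂) = 0.338995
Call price V = S·N(d₁) − K·e^{−rT}·N(d₂) = 93.494351 − 57.976537 = 35.517814
φ(d₁) = (1/√(2π))·e^{−d₁²/2} = 0.390286
Γ = φ(d₁) / (S·σ·√T) = 0.003896

price = 35.517814
Γ = 0.003896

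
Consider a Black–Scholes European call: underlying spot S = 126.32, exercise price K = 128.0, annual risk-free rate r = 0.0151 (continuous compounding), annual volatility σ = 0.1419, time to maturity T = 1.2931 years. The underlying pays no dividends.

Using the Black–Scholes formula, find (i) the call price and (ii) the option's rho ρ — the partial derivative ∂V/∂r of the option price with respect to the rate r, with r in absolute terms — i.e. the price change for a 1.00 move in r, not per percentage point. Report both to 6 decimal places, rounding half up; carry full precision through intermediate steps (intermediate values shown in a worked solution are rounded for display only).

σ√T = 0.1419·√1.2931 = 0.161361
d₁ = (ln(S/K) + (r+σ²/2)T) / (σ√T) = (ln(126.32/128.0) + (0.0151+0.1419²/2)·1.2931) / 0.161361 = (-0.013212 + 0.032544) / 0.161361 = 0.119810
d₂ = d₁ − σ√T = 0.119810 − 0.161361 = -0.041551
e^{−rT} = e^{−0.0151·1.2931} = 0.980664
N(d₁) = 0.547683,  N(d₂) = 0.483428
Call price V = S·N(d₁) − K·e^{−rT}·N(d₂) = 69.183319 − 60.682293 = 8.501026
ρ = K·T·e^{−rT}·N(d₂) = 78.468274

price = 8.501026
ρ = 78.468274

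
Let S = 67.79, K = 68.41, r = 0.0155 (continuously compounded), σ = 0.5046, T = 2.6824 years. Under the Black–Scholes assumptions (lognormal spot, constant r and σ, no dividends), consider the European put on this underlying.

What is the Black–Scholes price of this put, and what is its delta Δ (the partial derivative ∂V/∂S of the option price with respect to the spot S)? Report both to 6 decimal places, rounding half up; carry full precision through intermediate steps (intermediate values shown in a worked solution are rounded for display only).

σ√T = 0.5046·√2.6824 = 0.826436
d₁ = (ln(S/K) + (r+σ²/2)T) / (σ√T) = (ln(67.79/68.41) + (0.0155+0.5046²/2)·2.6824) / 0.826436 = (-0.009104 + 0.383075) / 0.826436 = 0.452510
d₂ = d₁ − σ√T = 0.452510 − 0.826436 = -0.373925
e^{−rT} = e^{−0.0155·2.6824} = 0.959275
N(−d₁) = 0.325451,  N(−d₂) = 0.645770
Put price V = K·e^{−rT}·N(−d₂) − S·N(−d₁) = 42.378023 − 22.062298 = 20.315725
Δ = −N(−d₁) = -0.325451

price = 20.315725
Δ = -0.325451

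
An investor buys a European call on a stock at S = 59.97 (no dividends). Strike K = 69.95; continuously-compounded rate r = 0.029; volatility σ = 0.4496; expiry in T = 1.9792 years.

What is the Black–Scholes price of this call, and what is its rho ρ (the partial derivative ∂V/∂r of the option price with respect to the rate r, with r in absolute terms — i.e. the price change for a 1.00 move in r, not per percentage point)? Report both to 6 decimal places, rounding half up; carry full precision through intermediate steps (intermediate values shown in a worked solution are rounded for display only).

σ√T = 0.4496·√1.9792 = 0.632515
d₁ = (ln(S/K) + (r+σ²/2)T) / (σ√T) = (ln(59.97/69.95) + (0.029+0.4496²/2)·1.9792) / 0.632515 = (-0.153936 + 0.257435) / 0.632515 = 0.163630
d₂ = d₁ − σ√T = 0.163630 − 0.632515 = -0.468886
e^{−rT} = e^{−0.029·1.9792} = 0.944219
N(d₁) = 0.564989,  N(d₂) = 0.319576
Call price V = S·N(d₁) − K·e^{−rT}·N(d₂) = 33.882375 − 21.107382 = 12.774993
ρ = K·T·e^{−rT}·N(d₂) = 41.775731

price = 12.774993
ρ = 41.775731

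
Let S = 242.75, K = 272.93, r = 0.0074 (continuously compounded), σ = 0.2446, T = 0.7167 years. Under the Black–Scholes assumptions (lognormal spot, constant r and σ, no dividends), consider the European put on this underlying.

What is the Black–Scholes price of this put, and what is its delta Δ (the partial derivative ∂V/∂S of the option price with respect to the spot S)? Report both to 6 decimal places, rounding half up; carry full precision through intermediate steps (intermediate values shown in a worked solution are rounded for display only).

price = 38.577774
Δ = -0.668854

σ√T = 0.2446·√0.7167 = 0.207074
d₁ = (ln(S/K) + (r+σ²/2)T) / (σ√T) = (ln(242.75/272.93) + (0.0074+0.2446²/2)·0.7167) / 0.207074 = (-0.117183 + 0.026743) / 0.207074 = -0.436752
d₂ = d₁ − σ√T = -0.436752 − 0.207074 = -0.643826
e^{−rT} = e^{−0.0074·0.7167} = 0.994710
N(−d₁) = 0.668854,  N(−d₂) = 0.740156
Put price V = K·e^{−rT}·N(−d₂) − S·N(−d₁) = 200.942174 − 162.364399 = 38.577774
Δ = −N(−d₁) = -0.668854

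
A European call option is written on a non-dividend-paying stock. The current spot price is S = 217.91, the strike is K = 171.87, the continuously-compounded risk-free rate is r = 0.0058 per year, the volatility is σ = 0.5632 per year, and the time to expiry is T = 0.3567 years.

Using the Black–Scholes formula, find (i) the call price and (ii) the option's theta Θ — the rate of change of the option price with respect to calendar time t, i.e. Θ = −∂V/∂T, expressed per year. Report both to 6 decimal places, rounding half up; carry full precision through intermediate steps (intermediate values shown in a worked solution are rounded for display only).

σ√T = 0.5632·√0.3567 = 0.336368
d₁ = (ln(S/K) + (r+σ²/2)T) / (σ√T) = (ln(217.91/171.87) + (0.0058+0.5632²/2)·0.3567) / 0.336368 = (0.237344 + 0.058640) / 0.336368 = 0.879943
d₂ = d₁ − σ√T = 0.879943 − 0.336368 = 0.543575
e^{−rT} = e^{−0.0058·0.3567} = 0.997933
N(d₁) = 0.810555,  N(d₂) = 0.706633
Call price V = S·N(d₁) − K·e^{−rT}·N(d₂) = 176.627996 − 121.198013 = 55.429983
φ(d₁) = (1/√(2π))·e^{−d₁²/2} = 0.270878
Θ = −S·φ(d₁)·σ/(2√T) − r·K·e^{−rT}·N(d₂) = −27.831168 − 0.702948 = -28.534117

price = 55.429983
Θ = -28.534117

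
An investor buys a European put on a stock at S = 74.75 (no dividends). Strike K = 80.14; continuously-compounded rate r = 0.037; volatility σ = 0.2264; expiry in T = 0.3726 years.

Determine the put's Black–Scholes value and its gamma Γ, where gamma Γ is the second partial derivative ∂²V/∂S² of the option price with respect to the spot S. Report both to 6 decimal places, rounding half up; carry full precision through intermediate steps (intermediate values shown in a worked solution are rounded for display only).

σ√T = 0.2264·√0.3726 = 0.138197
d₁ = (ln(S/K) + (r+σ²/2)T) / (σ√T) = (ln(74.75/80.14) + (0.037+0.2264²/2)·0.3726) / 0.138197 = (-0.069626 + 0.023335) / 0.138197 = -0.334961
d₂ = d₁ − σ√T = -0.334961 − 0.138197 = -0.473158
e^{−rT} = e^{−0.037·0.3726} = 0.986308
N(−d₁) = 0.631173,  N(−d₂) = 0.681950
Put price V = K·e^{−rT}·N(−d₂) − S·N(−d₁) = 53.903181 − 47.180162 = 6.723019
φ(d₁) = (1/√(2π))·e^{−d₁²/2} = 0.377178
Γ = φ(d₁) / (S·σ·√T) = 0.036512

price = 6.723019
Γ = 0.036512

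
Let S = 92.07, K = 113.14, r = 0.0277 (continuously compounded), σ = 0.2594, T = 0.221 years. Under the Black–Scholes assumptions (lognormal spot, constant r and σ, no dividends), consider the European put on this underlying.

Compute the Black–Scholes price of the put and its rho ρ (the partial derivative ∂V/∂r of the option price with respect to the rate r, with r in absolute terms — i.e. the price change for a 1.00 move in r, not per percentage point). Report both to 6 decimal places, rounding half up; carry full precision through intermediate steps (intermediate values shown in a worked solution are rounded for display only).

σ√T = 0.2594·√0.221 = 0.121946
d₁ = (ln(S/K) + (r+σ²/2)T) / (σ√T) = (ln(92.07/113.14) + (0.0277+0.2594²/2)·0.221) / 0.121946 = (-0.206077 + 0.013557) / 0.121946 = -1.578735
d₂ = d₁ − σ√T = -1.578735 − 0.121946 = -1.700681
e^{−rT} = e^{−0.0277·0.221} = 0.993897
N(−d₁) = 0.942802,  N(−d₂) = 0.955499
Put price V = K·e^{−rT}·N(−d₂) − S·N(−d₁) = 107.445335 − 86.803740 = 20.641595
ρ = −K·T·e^{−rT}·N(−d₂) = -23.745419

price = 20.641595
ρ = -23.745419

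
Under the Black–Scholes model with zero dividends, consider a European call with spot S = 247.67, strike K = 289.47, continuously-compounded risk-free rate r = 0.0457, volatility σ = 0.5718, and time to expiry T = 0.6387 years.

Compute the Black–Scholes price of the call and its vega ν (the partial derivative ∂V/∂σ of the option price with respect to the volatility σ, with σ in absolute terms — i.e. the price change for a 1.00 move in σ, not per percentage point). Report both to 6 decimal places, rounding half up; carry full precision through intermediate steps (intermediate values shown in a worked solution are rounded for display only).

σ√T = 0.5718·√0.6387 = 0.456975
d₁ = (ln(S/K) + (r+σ²/2)T) / (σ√T) = (ln(247.67/289.47) + (0.0457+0.5718²/2)·0.6387) / 0.456975 = (-0.155954 + 0.133602) / 0.456975 = -0.048914
d₂ = d₁ − σ√T = -0.048914 − 0.456975 = -0.505890
e^{−rT} = e^{−0.0457·0.6387} = 0.971233
N(d₁) = 0.480494,  N(d₂) = 0.306467
Call price V = S·N(d₁) − K·e^{−rT}·N(d₂) = 119.003881 − 86.161036 = 32.842844
φ(d₁) = (1/√(2π))·e^{−d₁²/2} = 0.398465
ν = S·φ(d₁)·√T = 78.870097

price = 32.842844
ν = 78.870097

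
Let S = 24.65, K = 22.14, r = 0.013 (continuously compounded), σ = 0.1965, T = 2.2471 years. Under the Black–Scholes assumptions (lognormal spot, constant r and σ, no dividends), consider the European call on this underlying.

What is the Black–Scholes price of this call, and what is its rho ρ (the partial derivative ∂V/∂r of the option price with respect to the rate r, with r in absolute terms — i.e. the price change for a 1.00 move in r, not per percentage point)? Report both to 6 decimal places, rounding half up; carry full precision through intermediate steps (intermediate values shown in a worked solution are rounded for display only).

σ√T = 0.1965·√2.2471 = 0.294560
d₁ = (ln(S/K) + (r+σ²/2)T) / (σ√T) = (ln(24.65/22.14) + (0.013+0.1965²/2)·2.2471) / 0.294560 = (0.107391 + 0.072595) / 0.294560 = 0.611034
d₂ = d₁ − σ√T = 0.611034 − 0.294560 = 0.316474
e^{−rT} = e^{−0.013·2.2471} = 0.971210
N(d₁) = 0.729411,  N(d₂) = 0.624178
Call price V = S·N(d₁) − K·e^{−rT}·N(d₂) = 17.979990 − 13.421457 = 4.558532
ρ = K·T·e^{−rT}·N(d₂) = 30.159357

price = 4.558532
ρ = 30.159357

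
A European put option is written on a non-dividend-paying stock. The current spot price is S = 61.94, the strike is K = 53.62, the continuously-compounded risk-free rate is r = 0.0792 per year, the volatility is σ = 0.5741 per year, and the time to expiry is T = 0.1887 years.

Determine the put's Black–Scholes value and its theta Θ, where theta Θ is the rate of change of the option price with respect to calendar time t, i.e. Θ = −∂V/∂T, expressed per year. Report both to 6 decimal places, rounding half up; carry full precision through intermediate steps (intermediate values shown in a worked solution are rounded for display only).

σ√T = 0.5741·√0.1887 = 0.249387
d₁ = (ln(S/K) + (r+σ²/2)T) / (σ√T) = (ln(61.94/53.62) + (0.0792+0.5741²/2)·0.1887) / 0.249387 = (0.144244 + 0.046042) / 0.249387 = 0.763015
d₂ = d₁ − σ√T = 0.763015 − 0.249387 = 0.513629
e^{−rT} = e^{−0.0792·0.1887} = 0.985166
N(−d₁) = 0.222727,  N(−d₂) = 0.303756
Put price V = K·e^{−rT}·N(−d₂) − S·N(−d₁) = 16.045783 − 13.795718 = 2.250066
φ(d₁) = (1/√(2π))·e^{−d₁²/2} = 0.298187
Θ = −S·φ(d₁)·σ/(2√T) + r·K·e^{−rT}·N(−d₂) = −12.204820 + 1.270826 = -10.933994

price = 2.250066
Θ = -10.933994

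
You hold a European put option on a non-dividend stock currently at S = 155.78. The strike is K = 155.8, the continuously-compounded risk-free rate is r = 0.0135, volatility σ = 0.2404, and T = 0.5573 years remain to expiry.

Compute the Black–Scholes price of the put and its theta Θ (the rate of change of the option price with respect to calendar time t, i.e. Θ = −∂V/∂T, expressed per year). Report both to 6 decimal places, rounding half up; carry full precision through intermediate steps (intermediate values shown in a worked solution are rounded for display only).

price = 10.532760
Θ = -8.836910

σ√T = 0.2404·√0.5573 = 0.179465
d₁ = (ln(S/K) + (r+σ²/2)T) / (σ√T) = (ln(155.78/155.8) + (0.0135+0.2404²/2)·0.5573) / 0.179465 = (-0.000128 + 0.023627) / 0.179465 = 0.130939
d₂ = d₁ − σ√T = 0.130939 − 0.179465 = -0.048526
e^{−rT} = e^{−0.0135·0.5573} = 0.992505
N(−d₁) = 0.447912,  N(−d₂) = 0.519351
Put price V = K·e^{−rT}·N(−d₂) − S·N(−d₁) = 80.308446 − 69.775686 = 10.532760
φ(d₁) = (1/√(2π))·e^{−d₁²/2} = 0.395537
Θ = −S·φ(d₁)·σ/(2√T) + r·K·e^{−rT}·N(−d₂) = −9.921074 + 1.084164 = -8.836910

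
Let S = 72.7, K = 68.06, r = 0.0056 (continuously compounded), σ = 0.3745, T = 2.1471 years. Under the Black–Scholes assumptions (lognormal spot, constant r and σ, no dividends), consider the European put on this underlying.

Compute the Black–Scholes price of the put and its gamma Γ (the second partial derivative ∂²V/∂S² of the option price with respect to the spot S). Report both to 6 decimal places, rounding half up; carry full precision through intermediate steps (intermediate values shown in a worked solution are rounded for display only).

price = 12.550462
Γ = 0.009169

σ√T = 0.3745·√2.1471 = 0.548754
d₁ = (ln(S/K) + (r+σ²/2)T) / (σ√T) = (ln(72.7/68.06) + (0.0056+0.3745²/2)·2.1471) / 0.548754 = (0.065952 + 0.162589) / 0.548754 = 0.416473
d₂ = d₁ − σ√T = 0.416473 − 0.548754 = -0.132282
e^{−rT} = e^{−0.0056·2.1471} = 0.988048
N(−d₁) = 0.338532,  N(−d₂) = 0.552619
Put price V = K·e^{−rT}·N(−d₂) − S·N(−d₁) = 37.161747 − 24.611285 = 12.550462
φ(d₁) = (1/√(2π))·e^{−d₁²/2} = 0.365802
Γ = φ(d₁) / (S·σ·√T) = 0.009169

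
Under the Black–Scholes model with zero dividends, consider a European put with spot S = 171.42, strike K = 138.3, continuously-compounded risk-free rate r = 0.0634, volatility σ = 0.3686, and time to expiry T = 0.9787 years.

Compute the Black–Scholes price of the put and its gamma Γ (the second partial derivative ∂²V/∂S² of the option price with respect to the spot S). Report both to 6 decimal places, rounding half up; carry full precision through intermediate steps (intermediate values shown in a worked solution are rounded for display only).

σ√T = 0.3686·√0.9787 = 0.364653
d₁ = (ln(S/K) + (r+σ²/2)T) / (σ√T) = (ln(171.42/138.3) + (0.0634+0.3686²/2)·0.9787) / 0.364653 = (0.214691 + 0.128536) / 0.364653 = 0.941242
d₂ = d₁ − σ√T = 0.941242 − 0.364653 = 0.576589
e^{−rT} = e^{−0.0634·0.9787} = 0.939836
N(−d₁) = 0.173290,  N(−d₂) = 0.282109
Put price V = K·e^{−rT}·N(−d₂) − S·N(−d₁) = 36.668297 − 29.705439 = 6.962857
φ(d₁) = (1/√(2π))·e^{−d₁²/2} = 0.256172
Γ = φ(d₁) / (S·σ·√T) = 0.004098

price = 6.962857
Γ = 0.004098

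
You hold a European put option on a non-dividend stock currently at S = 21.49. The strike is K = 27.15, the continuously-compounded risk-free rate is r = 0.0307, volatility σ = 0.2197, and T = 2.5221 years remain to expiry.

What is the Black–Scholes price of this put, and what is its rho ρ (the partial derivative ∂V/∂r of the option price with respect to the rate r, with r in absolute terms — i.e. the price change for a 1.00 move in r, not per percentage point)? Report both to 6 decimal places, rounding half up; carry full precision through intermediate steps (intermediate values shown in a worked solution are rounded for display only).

price = 5.361415
ρ = -46.466814

σ√T = 0.2197·√2.5221 = 0.348908
d₁ = (ln(S/K) + (r+σ²/2)T) / (σ√T) = (ln(21.49/27.15) + (0.0307+0.2197²/2)·2.5221) / 0.348908 = (-0.233789 + 0.138297) / 0.348908 = -0.273689
d₂ = d₁ − σ√T = -0.273689 − 0.348908 = -0.622597
e^{−rT} = e^{−0.0307·2.5221} = 0.925493
N(−d₁) = 0.607838,  N(−d₂) = 0.733225
Put price V = K·e^{−rT}·N(−d₂) − S·N(−d₁) = 18.423859 − 13.062444 = 5.361415
ρ = −K·T·e^{−rT}·N(−d₂) = -46.466814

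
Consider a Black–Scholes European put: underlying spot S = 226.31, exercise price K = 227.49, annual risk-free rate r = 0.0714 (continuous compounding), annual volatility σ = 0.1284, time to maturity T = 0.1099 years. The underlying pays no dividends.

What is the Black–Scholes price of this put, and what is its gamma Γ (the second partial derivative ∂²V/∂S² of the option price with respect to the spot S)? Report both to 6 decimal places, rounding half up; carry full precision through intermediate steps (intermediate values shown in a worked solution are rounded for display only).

σ√T = 0.1284·√0.1099 = 0.042566
d₁ = (ln(S/K) + (r+σ²/2)T) / (σ√T) = (ln(226.31/227.49) + (0.0714+0.1284²/2)·0.1099) / 0.042566 = (-0.005201 + 0.008753) / 0.042566 = 0.083453
d₂ = d₁ − σ√T = 0.083453 − 0.042566 = 0.040887
e^{−rT} = e^{−0.0714·0.1099} = 0.992184
N(−d₁) = 0.466746,  N(−d₂) = 0.483693
Put price V = K·e^{−rT}·N(−d₂) − S·N(−d₁) = 109.175302 − 105.629241 = 3.546061
φ(d₁) = (1/√(2π))·e^{−d₁²/2} = 0.397556
Γ = φ(d₁) / (S·σ·√T) = 0.041270

price = 3.546061
Γ = 0.041270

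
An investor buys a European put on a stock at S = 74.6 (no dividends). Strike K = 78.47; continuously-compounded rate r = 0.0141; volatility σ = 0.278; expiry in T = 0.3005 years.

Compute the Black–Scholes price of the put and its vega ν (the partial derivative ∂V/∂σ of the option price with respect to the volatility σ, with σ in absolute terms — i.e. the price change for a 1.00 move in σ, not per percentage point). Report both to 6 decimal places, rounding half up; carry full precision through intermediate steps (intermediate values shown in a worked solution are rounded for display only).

σ√T = 0.278·√0.3005 = 0.152394
d₁ = (ln(S/K) + (r+σ²/2)T) / (σ√T) = (ln(74.6/78.47) + (0.0141+0.278²/2)·0.3005) / 0.152394 = (-0.050576 + 0.015849) / 0.152394 = -0.227876
d₂ = d₁ − σ√T = -0.227876 − 0.152394 = -0.380270
e^{−rT} = e^{−0.0141·0.3005} = 0.995772
N(−d₁) = 0.590129,  N(−d₂) = 0.648127
Put price V = K·e^{−rT}·N(−d₂) − S·N(−d₁) = 50.643529 − 44.023607 = 6.619922
φ(d₁) = (1/√(2π))·e^{−d₁²/2} = 0.388718
ν = S·φ(d₁)·√T = 15.896269

price = 6.619922
ν = 15.896269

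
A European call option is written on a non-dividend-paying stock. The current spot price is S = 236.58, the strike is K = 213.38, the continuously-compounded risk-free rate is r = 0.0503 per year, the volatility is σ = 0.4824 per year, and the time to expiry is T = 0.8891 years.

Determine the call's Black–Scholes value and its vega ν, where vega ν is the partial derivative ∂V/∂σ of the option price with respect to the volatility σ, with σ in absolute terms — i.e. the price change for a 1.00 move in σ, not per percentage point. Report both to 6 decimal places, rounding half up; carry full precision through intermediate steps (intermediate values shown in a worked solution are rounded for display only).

price = 57.941195
ν = 76.390617

σ√T = 0.4824·√0.8891 = 0.454865
d₁ = (ln(S/K) + (r+σ²/2)T) / (σ√T) = (ln(236.58/213.38) + (0.0503+0.4824²/2)·0.8891) / 0.454865 = (0.103212 + 0.148173) / 0.454865 = 0.552658
d₂ = d₁ − σ√T = 0.552658 − 0.454865 = 0.097793
e^{−rT} = e^{−0.0503·0.8891} = 0.956264
N(d₁) = 0.709751,  N(d₂) = 0.538951
Call price V = S·N(d₁) − K·e^{−rT}·N(d₂) = 167.912906 − 109.971711 = 57.941195
φ(d₁) = (1/√(2π))·e^{−d₁²/2} = 0.342442
ν = S·φ(d₁)·√T = 76.390617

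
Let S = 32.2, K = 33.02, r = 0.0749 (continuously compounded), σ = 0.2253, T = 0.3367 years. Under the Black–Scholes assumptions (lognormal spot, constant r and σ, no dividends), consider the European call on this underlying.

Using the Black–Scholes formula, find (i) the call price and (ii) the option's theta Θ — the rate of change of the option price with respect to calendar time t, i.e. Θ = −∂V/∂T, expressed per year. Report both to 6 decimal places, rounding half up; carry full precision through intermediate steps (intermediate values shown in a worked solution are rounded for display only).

price = 1.679280
Θ = -3.631956

σ√T = 0.2253·√0.3367 = 0.130732
d₁ = (ln(S/K) + (r+σ²/2)T) / (σ√T) = (ln(32.2/33.02) + (0.0749+0.2253²/2)·0.3367) / 0.130732 = (-0.025147 + 0.033764) / 0.130732 = 0.065916
d₂ = d₁ − σ√T = 0.065916 − 0.130732 = -0.064817
e^{−rT} = e^{−0.0749·0.3367} = 0.975097
N(d₁) = 0.526278,  N(d₂) = 0.474160
Call price V = S·N(d₁) − K·e^{−rT}·N(d₂) = 16.946136 − 15.266856 = 1.679280
φ(d₁) = (1/√(2π))·e^{−d₁²/2} = 0.398077
Θ = −S·φ(d₁)·σ/(2√T) − r·K·e^{−rT}·N(d₂) = −2.488468 − 1.143488 = -3.631956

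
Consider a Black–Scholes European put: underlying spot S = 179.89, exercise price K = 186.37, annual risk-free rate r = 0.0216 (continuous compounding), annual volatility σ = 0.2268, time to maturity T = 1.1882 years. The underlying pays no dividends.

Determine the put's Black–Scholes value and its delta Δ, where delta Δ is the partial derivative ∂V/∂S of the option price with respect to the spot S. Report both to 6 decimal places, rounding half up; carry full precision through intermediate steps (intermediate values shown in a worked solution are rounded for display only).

σ√T = 0.2268·√1.1882 = 0.247222
d₁ = (ln(S/K) + (r+σ²/2)T) / (σ√T) = (ln(179.89/186.37) + (0.0216+0.2268²/2)·1.1882) / 0.247222 = (-0.035388 + 0.056225) / 0.247222 = 0.084281
d₂ = d₁ − σ√T = 0.084281 − 0.247222 = -0.162941
e^{−rT} = e^{−0.0216·1.1882} = 0.974661
N(−d₁) = 0.466416,  N(−d₂) = 0.564718
Put price V = K·e^{−rT}·N(−d₂) − S·N(−d₁) = 102.579636 − 83.903656 = 18.675980
Δ = −N(−d₁) = -0.466416

price = 18.675980
Δ = -0.466416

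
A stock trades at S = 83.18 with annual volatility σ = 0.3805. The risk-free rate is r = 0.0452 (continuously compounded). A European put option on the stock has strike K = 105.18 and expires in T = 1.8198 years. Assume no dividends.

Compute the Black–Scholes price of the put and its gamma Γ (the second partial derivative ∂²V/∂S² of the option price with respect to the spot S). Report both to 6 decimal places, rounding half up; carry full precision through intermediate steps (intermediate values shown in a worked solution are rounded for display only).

σ√T = 0.3805·√1.8198 = 0.513294
d₁ = (ln(S/K) + (r+σ²/2)T) / (σ√T) = (ln(83.18/105.18) + (0.0452+0.3805²/2)·1.8198) / 0.513294 = (-0.234666 + 0.213991) / 0.513294 = -0.040280
d₂ = d₁ − σ√T = -0.040280 − 0.513294 = -0.553575
e^{−rT} = e^{−0.0452·1.8198} = 0.921037
N(−d₁) = 0.516065,  N(−d₂) = 0.710065
Put price V = K·e^{−rT}·N(−d₂) − S·N(−d₁) = 68.787327 − 42.926306 = 25.861022
φ(d₁) = (1/√(2π))·e^{−d₁²/2} = 0.398619
Γ = φ(d₁) / (S·σ·√T) = 0.009336

price = 25.861022
Γ = 0.009336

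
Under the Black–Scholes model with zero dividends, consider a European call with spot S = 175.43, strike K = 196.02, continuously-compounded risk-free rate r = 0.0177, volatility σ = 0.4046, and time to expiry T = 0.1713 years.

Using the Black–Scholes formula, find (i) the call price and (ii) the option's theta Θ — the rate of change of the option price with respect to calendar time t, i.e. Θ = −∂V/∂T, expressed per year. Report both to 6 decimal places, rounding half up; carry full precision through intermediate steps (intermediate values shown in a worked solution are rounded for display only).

price = 4.851380
Θ = -30.036038

σ√T = 0.4046·√0.1713 = 0.167457
d₁ = (ln(S/K) + (r+σ²/2)T) / (σ√T) = (ln(175.43/196.02) + (0.0177+0.4046²/2)·0.1713) / 0.167457 = (-0.110977 + 0.017053) / 0.167457 = -0.560880
d₂ = d₁ − σ√T = -0.560880 − 0.167457 = -0.728338
e^{−rT} = e^{−0.0177·0.1713} = 0.996973
N(d₁) = 0.287440,  N(d₂) = 0.233203
Call price V = S·N(d₁) − K·e^{−rT}·N(d₂) = 50.425533 − 45.574153 = 4.851380
φ(d₁) = (1/√(2π))·e^{−d₁²/2} = 0.340878
Θ = −S·φ(d₁)·σ/(2√T) − r·K·e^{−rT}·N(d₂) = −29.229375 − 0.806663 = -30.036038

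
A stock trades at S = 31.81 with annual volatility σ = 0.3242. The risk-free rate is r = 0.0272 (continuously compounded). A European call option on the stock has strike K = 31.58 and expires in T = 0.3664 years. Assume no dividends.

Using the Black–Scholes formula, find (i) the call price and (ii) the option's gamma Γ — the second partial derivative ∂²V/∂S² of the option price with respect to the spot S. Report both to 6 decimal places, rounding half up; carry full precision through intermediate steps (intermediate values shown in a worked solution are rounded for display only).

price = 2.746195
Γ = 0.062813

σ√T = 0.3242·√0.3664 = 0.196241
d₁ = (ln(S/K) + (r+σ²/2)T) / (σ√T) = (ln(31.81/31.58) + (0.0272+0.3242²/2)·0.3664) / 0.196241 = (0.007257 + 0.029221) / 0.196241 = 0.185884
d₂ = d₁ − σ√T = 0.185884 − 0.196241 = -0.010358
e^{−rT} = e^{−0.0272·0.3664} = 0.990083
N(d₁) = 0.573732,  N(d₂) = 0.495868
Call price V = S·N(d₁) − K·e^{−rT}·N(d₂) = 18.250418 − 15.504223 = 2.746195
φ(d₁) = (1/√(2π))·e^{−d₁²/2} = 0.392109
Γ = φ(d₁) / (S·σ·√T) = 0.062813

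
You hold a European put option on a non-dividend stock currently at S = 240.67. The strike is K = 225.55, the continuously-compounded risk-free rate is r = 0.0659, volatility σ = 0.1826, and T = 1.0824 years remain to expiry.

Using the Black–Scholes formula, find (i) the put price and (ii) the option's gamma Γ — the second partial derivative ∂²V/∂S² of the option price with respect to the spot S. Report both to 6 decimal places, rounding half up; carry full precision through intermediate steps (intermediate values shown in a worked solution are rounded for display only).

price = 5.913336
Γ = 0.006275

σ√T = 0.1826·√1.0824 = 0.189974
d₁ = (ln(S/K) + (r+σ²/2)T) / (σ√T) = (ln(240.67/225.55) + (0.0659+0.1826²/2)·1.0824) / 0.189974 = (0.064885 + 0.089375) / 0.189974 = 0.812005
d₂ = d₁ − σ√T = 0.812005 − 0.189974 = 0.622031
e^{−rT} = e^{−0.0659·1.0824} = 0.931154
N(−d₁) = 0.208394,  N(−d₂) = 0.266961
Put price V = K·e^{−rT}·N(−d₂) − S·N(−d₁) = 56.067581 − 50.154245 = 5.913336
φ(d₁) = (1/√(2π))·e^{−d₁²/2} = 0.286902
Γ = φ(d₁) / (S·σ·√T) = 0.006275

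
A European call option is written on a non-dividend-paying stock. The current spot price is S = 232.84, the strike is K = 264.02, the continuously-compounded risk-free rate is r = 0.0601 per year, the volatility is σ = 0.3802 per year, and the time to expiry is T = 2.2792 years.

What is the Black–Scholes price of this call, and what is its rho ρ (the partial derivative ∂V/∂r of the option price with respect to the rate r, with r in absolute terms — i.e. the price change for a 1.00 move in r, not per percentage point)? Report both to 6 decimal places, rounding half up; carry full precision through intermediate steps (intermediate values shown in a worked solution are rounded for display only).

price = 53.617790
ρ = 207.066288

σ√T = 0.3802·√2.2792 = 0.573989
d₁ = (ln(S/K) + (r+σ²/2)T) / (σ√T) = (ln(232.84/264.02) + (0.0601+0.3802²/2)·2.2792) / 0.573989 = (-0.125673 + 0.301711) / 0.573989 = 0.306693
d₂ = d₁ − σ√T = 0.306693 − 0.573989 = -0.267296
e^{−rT} = e^{−0.0601·2.2792} = 0.871988
N(d₁) = 0.620461,  N(d₂) = 0.394621
Call price V = S·N(d₁) − K·e^{−rT}·N(d₂) = 144.468215 − 90.850425 = 53.617790
ρ = K·T·e^{−rT}·N(d₂) = 207.066288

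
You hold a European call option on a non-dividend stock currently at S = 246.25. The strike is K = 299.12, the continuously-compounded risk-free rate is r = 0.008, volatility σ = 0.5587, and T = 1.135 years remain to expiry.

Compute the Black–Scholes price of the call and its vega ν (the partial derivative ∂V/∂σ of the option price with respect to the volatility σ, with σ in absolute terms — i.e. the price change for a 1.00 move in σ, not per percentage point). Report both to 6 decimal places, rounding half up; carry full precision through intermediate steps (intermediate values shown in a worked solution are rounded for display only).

σ√T = 0.5587·√1.135 = 0.595219
d₁ = (ln(S/K) + (r+σ²/2)T) / (σ√T) = (ln(246.25/299.12) + (0.008+0.5587²/2)·1.135) / 0.595219 = (-0.194498 + 0.186223) / 0.595219 = -0.013902
d₂ = d₁ − σ√T = -0.013902 − 0.595219 = -0.609121
e^{−rT} = e^{−0.008·1.135} = 0.990961
N(d₁) = 0.494454,  N(d₂) = 0.271222
Call price V = S·N(d₁) − K·e^{−rT}·N(d₂) = 121.759295 − 80.394654 = 41.364640
φ(d₁) = (1/√(2π))·e^{−d₁²/2} = 0.398904
ν = S·φ(d₁)·√T = 104.650731

price = 41.364640
ν = 104.650731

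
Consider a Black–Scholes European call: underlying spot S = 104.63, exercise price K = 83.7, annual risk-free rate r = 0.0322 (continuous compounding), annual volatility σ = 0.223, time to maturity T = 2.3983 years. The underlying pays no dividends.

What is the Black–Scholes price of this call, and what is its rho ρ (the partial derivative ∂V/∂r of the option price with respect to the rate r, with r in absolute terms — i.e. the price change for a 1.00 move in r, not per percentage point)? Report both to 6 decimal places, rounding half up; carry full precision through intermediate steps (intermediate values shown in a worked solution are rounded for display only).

price = 30.419700
ρ = 140.696328

σ√T = 0.223·√2.3983 = 0.345348
d₁ = (ln(S/K) + (r+σ²/2)T) / (σ√T) = (ln(104.63/83.7) + (0.0322+0.223²/2)·2.3983) / 0.345348 = (0.223191 + 0.136858) / 0.345348 = 1.042570
d₂ = d₁ − σ√T = 1.042570 − 0.345348 = 0.697222
e^{−rT} = e^{−0.0322·2.3983} = 0.925681
N(d₁) = 0.851426,  N(d₂) = 0.757168
Call price V = S·N(d₁) − K·e^{−rT}·N(d₂) = 89.084725 − 58.665024 = 30.419700
ρ = K·T·e^{−rT}·N(d₂) = 140.696328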